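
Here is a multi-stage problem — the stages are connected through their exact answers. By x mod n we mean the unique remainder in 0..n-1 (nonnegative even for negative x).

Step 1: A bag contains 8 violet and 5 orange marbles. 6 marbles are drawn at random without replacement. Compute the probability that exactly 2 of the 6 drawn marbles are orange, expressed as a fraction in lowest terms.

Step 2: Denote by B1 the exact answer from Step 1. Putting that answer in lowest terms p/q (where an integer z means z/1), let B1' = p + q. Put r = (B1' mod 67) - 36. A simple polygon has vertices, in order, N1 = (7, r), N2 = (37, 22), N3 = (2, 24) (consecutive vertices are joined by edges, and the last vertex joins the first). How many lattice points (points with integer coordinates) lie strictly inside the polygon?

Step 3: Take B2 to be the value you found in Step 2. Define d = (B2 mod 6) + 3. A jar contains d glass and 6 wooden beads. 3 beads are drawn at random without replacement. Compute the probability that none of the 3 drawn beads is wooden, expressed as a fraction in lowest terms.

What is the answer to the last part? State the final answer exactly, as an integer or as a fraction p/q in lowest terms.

1/84

Step 1: total draws C(13,6) = 1716; favorable C(5,2)*C(8,4) = 700; P = 175/429; answer 175/429
Step 2: B1 = 175/429; threaded value p + q = 604; r = -35; cross terms: (7*22 - 37*-35)=1449, (37*24 - 2*22)=844, (2*-35 - 7*24)=-238; twice the area = |2055| = 2055; area = 2055/2; boundary points = 3 + 1 + 1 = 5; strictly interior points = area - boundary/2 + 1 = 1026; answer 1026
Step 3: B2 = 1026; d = 3; total draws C(9,3) = 84; favorable C(3,3) = 1; P = 1/84; answer 1/84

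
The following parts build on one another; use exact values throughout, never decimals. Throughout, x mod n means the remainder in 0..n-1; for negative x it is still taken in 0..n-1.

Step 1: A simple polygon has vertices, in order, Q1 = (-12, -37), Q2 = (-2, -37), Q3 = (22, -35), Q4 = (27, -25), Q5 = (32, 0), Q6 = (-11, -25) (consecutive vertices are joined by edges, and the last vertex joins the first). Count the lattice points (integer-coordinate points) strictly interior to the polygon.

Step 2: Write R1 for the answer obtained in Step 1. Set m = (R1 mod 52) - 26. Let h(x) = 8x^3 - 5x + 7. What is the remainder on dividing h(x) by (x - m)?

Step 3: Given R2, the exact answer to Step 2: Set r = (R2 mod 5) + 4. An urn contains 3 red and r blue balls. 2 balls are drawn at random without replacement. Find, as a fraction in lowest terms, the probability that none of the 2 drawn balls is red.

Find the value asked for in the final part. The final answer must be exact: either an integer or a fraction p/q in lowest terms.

Step 1: cross terms: (-12*-37 - -2*-37)=370, (-2*-35 - 22*-37)=884, (22*-25 - 27*-35)=395, (27*0 - 32*-25)=800, (32*-25 - -11*0)=-800, (-11*-37 - -12*-25)=107; twice the area = |1756| = 1756; area = 878; boundary points = 10 + 2 + 5 + 5 + 1 + 1 = 24; strictly interior points = area - boundary/2 + 1 = 867; answer 867
Step 2: R1 = 867; m = 9; remainder = value at the root: 8*(9)^3 - 5*(9)^1 + 7 = (5832) + (-45) + (7) = 5794; answer 5794
Step 3: R2 = 5794; r = 8; total draws C(11,2) = 55; favorable C(8,2) = 28; P = 28/55; answer 28/55

28/55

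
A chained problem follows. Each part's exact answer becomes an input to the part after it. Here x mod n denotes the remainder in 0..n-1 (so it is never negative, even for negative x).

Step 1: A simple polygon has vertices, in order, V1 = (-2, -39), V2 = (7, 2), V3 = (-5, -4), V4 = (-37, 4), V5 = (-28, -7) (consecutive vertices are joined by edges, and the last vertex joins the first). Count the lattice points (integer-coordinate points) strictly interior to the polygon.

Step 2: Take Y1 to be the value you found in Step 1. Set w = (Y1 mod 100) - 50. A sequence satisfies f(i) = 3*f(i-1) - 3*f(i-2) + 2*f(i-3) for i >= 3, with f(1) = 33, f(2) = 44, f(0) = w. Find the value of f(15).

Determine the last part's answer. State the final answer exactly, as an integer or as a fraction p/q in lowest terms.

207529

Step 1: cross terms: (-2*2 - 7*-39)=269, (7*-4 - -5*2)=-18, (-5*4 - -37*-4)=-168, (-37*-7 - -28*4)=371, (-28*-39 - -2*-7)=1078; twice the area = |1532| = 1532; area = 766; boundary points = 1 + 6 + 8 + 1 + 2 = 18; strictly interior points = area - boundary/2 + 1 = 758; answer 758
Step 2: Y1 = 758; w = 8; f(3) = 3*(44) - 3*(33) + 2*(8) = 49; iterating: f(3)=49, f(4)=81, f(5)=184, f(6)=407, f(7)=831, f(8)=1640, f(9)=3241, f(10)=6465, f(11)=12952, f(12)=25943, f(13)=51903, f(14)=103784, f(15)=207529; answer 207529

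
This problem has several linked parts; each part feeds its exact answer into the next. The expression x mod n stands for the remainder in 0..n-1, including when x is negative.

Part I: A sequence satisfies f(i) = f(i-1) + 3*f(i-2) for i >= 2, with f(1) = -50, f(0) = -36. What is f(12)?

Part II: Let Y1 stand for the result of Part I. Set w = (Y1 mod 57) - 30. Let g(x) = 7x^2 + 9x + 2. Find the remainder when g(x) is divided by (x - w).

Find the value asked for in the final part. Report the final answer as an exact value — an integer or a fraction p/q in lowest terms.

Part I: f(2) = 1*(-50) + 3*(-36) = -158; iterating: f(2)=-158, f(3)=-308, f(4)=-782, f(5)=-1706, f(6)=-4052, f(7)=-9170, f(8)=-21326, f(9)=-48836, f(10)=-112814, f(11)=-259322, f(12)=-597764; answer -597764
Part II: Y1 = -597764; w = 22; remainder = value at the root: 7*(22)^2 + 9*(22)^1 + 2 = (3388) + (198) + (2) = 3588; answer 3588

3588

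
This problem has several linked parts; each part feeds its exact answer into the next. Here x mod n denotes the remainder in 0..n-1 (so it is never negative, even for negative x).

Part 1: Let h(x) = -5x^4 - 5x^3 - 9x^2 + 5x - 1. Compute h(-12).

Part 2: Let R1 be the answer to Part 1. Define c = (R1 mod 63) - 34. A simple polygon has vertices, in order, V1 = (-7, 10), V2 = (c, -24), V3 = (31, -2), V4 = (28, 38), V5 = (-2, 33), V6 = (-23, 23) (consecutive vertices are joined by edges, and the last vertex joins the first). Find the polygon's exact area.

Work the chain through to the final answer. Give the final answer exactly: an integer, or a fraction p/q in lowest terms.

1763

Part 1: -5*(-12)^4 - 5*(-12)^3 - 9*(-12)^2 + 5*(-12)^1 - 1 = (-103680) + (8640) + (-1296) + (-60) + (-1) = -96397; answer -96397
Part 2: R1 = -96397; c = 22; cross terms: (-7*-24 - 22*10)=-52, (22*-2 - 31*-24)=700, (31*38 - 28*-2)=1234, (28*33 - -2*38)=1000, (-2*23 - -23*33)=713, (-23*10 - -7*23)=-69; twice the area = |3526| = 3526; area = 1763; answer 1763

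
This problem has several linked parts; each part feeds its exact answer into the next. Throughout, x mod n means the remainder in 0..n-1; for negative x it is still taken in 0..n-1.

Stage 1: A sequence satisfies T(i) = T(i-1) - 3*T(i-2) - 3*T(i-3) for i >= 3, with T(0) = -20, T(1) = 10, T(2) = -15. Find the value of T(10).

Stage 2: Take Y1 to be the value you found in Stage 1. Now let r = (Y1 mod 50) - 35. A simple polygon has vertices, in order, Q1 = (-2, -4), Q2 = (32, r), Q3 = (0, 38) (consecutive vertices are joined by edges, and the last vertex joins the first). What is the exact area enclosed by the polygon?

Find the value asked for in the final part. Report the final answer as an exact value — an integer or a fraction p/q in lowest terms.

Stage 1: T(3) = 1*(-15) - 3*(10) - 3*(-20) = 15; iterating: T(3)=15, T(4)=30, T(5)=30, T(6)=-105, T(7)=-285, T(8)=-60, T(9)=1110, T(10)=2145; answer 2145
Stage 2: Y1 = 2145; r = 10; cross terms: (-2*10 - 32*-4)=108, (32*38 - 0*10)=1216, (0*-4 - -2*38)=76; twice the area = |1400| = 1400; area = 700; answer 700

700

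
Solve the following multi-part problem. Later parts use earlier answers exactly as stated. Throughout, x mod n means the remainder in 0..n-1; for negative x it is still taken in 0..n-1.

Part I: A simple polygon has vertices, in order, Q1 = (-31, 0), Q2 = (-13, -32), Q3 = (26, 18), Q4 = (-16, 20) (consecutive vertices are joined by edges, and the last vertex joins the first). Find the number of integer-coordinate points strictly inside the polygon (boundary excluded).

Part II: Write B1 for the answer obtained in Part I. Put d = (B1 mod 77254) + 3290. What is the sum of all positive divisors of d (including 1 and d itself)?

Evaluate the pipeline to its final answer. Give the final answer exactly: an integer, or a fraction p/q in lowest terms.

Part I: cross terms: (-31*-32 - -13*0)=992, (-13*18 - 26*-32)=598, (26*20 - -16*18)=808, (-16*0 - -31*20)=620; twice the area = |3018| = 3018; area = 1509; boundary points = 2 + 1 + 2 + 5 = 10; strictly interior points = area - boundary/2 + 1 = 1505; answer 1505
Part II: B1 = 1505; d = 4795; 4795 = 5 * 7 * 137; sigma = (1 + 5) * (1 + 7) * (1 + 137) = 6 * 8 * 138 = 6624; answer 6624

6624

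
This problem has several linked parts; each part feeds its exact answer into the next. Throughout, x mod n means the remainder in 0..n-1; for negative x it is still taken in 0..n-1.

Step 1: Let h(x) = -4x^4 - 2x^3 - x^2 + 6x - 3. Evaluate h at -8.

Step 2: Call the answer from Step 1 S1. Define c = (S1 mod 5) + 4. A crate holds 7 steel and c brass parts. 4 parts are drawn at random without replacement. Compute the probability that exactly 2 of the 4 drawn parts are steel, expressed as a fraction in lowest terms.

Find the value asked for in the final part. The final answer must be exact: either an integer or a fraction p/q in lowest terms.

Step 1: -4*(-8)^4 - 2*(-8)^3 - 1*(-8)^2 + 6*(-8)^1 - 3 = (-16384) + (1024) + (-64) + (-48) + (-3) = -15475; answer -15475
Step 2: S1 = -15475; c = 4; total draws C(11,4) = 330; favorable C(7,2)*C(4,2) = 126; P = 21/55; answer 21/55

21/55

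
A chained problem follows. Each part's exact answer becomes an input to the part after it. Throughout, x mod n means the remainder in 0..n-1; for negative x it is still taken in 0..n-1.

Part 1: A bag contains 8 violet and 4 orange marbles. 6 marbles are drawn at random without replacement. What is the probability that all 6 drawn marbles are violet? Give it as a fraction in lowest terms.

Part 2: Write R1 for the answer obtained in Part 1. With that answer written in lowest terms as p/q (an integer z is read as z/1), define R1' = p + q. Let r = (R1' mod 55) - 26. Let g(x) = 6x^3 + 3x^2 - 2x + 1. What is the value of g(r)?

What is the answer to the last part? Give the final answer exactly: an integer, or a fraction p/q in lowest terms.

Part 1: total draws C(12,6) = 924; favorable C(8,6) = 28; P = 1/33; answer 1/33
Part 2: R1 = 1/33; threaded value p + q = 34; r = 8; 6*(8)^3 + 3*(8)^2 - 2*(8)^1 + 1 = (3072) + (192) + (-16) + (1) = 3249; answer 3249

3249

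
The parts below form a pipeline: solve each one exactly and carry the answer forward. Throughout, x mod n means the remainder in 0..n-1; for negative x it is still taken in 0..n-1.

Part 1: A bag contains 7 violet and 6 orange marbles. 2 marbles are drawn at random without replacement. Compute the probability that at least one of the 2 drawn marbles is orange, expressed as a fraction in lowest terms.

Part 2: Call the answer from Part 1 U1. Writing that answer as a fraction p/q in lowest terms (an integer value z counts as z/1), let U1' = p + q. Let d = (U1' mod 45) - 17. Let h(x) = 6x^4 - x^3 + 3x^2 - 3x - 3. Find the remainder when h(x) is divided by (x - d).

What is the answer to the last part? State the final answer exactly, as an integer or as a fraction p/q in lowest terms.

Part 1: total draws C(13,2) = 78; complement C(7,2) = 21; favorable 78 - 21 = 57; P = 19/26; answer 19/26
Part 2: U1 = 19/26; threaded value p + q = 45; d = -17; remainder = value at the root: 6*(-17)^4 - 1*(-17)^3 + 3*(-17)^2 - 3*(-17)^1 - 3 = (501126) + (4913) + (867) + (51) + (-3) = 506954; answer 506954

506954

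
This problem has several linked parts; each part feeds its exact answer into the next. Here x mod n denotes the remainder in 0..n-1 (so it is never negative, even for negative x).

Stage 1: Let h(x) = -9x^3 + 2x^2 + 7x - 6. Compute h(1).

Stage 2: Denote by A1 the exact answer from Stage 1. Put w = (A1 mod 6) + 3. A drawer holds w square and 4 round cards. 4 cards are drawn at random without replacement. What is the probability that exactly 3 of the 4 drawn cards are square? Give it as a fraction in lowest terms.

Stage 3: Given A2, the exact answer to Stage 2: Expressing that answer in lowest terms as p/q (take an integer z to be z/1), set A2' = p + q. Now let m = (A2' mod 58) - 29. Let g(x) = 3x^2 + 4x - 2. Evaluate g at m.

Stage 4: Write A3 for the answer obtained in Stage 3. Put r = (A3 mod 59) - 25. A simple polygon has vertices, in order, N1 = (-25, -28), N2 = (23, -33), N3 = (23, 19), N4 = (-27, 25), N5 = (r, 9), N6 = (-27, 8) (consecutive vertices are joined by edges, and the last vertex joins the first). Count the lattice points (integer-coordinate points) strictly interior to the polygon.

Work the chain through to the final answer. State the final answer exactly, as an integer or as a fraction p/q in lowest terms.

2173

Stage 1: -9*(1)^3 + 2*(1)^2 + 7*(1)^1 - 6 = (-9) + (2) + (7) + (-6) = -6; answer -6
Stage 2: A1 = -6; w = 3; total draws C(7,4) = 35; favorable C(3,3)*C(4,1) = 4; P = 4/35; answer 4/35
Stage 3: A2 = 4/35; threaded value p + q = 39; m = 10; 3*(10)^2 + 4*(10)^1 - 2 = (300) + (40) + (-2) = 338; answer 338
Stage 4: A3 = 338; r = 18; cross terms: (-25*-33 - 23*-28)=1469, (23*19 - 23*-33)=1196, (23*25 - -27*19)=1088, (-27*9 - 18*25)=-693, (18*8 - -27*9)=387, (-27*-28 - -25*8)=956; twice the area = |4403| = 4403; area = 4403/2; boundary points = 1 + 52 + 2 + 1 + 1 + 2 = 59; strictly interior points = area - boundary/2 + 1 = 2173; answer 2173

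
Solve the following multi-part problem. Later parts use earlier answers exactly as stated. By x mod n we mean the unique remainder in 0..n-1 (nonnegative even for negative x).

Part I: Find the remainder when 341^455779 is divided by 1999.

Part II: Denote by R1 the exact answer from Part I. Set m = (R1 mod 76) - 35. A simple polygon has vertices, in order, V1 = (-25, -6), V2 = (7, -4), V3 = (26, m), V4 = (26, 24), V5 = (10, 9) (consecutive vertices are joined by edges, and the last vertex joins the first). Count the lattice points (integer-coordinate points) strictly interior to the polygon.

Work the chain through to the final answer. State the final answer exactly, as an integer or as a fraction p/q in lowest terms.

661

Part I: squarings mod 1999: 341^1=341, 341^2=339, 341^4=978, 341^8=962, 341^16=1906, 341^32=653, 341^64=622, 341^128=1077, 341^256=509, 341^512=1210, 341^1024=832, 341^2048=570, 341^4096=1062, 341^8192=408, 341^16384=547, 341^32768=1358, 341^65536=1086, 341^131072=1985, 341^262144=196; 341^455779 = 341^1 * 341^2 * 341^32 * 341^64 * 341^1024 * 341^4096 * 341^8192 * 341^16384 * 341^32768 * 341^131072 * 341^262144 = 853 (mod 1999); answer 853
Part II: R1 = 853; m = -18; cross terms: (-25*-4 - 7*-6)=142, (7*-18 - 26*-4)=-22, (26*24 - 26*-18)=1092, (26*9 - 10*24)=-6, (10*-6 - -25*9)=165; twice the area = |1371| = 1371; area = 1371/2; boundary points = 2 + 1 + 42 + 1 + 5 = 51; strictly interior points = area - boundary/2 + 1 = 661; answer 661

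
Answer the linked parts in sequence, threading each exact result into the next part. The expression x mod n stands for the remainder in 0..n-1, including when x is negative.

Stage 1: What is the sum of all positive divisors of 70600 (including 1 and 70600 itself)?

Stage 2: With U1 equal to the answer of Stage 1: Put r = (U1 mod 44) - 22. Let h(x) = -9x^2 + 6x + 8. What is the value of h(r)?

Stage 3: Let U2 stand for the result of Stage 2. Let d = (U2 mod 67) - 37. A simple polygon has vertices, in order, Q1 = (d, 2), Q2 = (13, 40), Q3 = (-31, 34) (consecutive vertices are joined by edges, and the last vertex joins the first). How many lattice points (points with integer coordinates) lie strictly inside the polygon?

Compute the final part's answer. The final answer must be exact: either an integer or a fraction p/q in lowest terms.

Stage 1: 70600 = 2^3 * 5^2 * 353; sigma = (1 + 2 + 4 + 8) * (1 + 5 + 25) * (1 + 353) = 15 * 31 * 354 = 164610; answer 164610
Stage 2: U1 = 164610; r = -16; -9*(-16)^2 + 6*(-16)^1 + 8 = (-2304) + (-96) + (8) = -2392; answer -2392
Stage 3: U2 = -2392; d = -17; cross terms: (-17*40 - 13*2)=-706, (13*34 - -31*40)=1682, (-31*2 - -17*34)=516; twice the area = |1492| = 1492; area = 746; boundary points = 2 + 2 + 2 = 6; strictly interior points = area - boundary/2 + 1 = 744; answer 744

744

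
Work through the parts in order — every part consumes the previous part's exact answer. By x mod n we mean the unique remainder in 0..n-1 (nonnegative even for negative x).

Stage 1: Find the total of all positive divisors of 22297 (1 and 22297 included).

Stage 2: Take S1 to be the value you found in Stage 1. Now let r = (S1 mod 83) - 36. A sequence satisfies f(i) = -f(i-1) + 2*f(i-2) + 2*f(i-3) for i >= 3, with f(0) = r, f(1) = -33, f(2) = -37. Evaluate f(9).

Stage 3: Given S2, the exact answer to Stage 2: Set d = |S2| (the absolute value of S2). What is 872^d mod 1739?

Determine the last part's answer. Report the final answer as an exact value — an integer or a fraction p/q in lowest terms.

1639

Stage 1: 22297 = 11 * 2027; sigma = (1 + 11) * (1 + 2027) = 12 * 2028 = 24336; answer 24336
Stage 2: S1 = 24336; r = -19; f(3) = -1*(-37) + 2*(-33) + 2*(-19) = -67; iterating: f(3)=-67, f(4)=-73, f(5)=-135, f(6)=-145, f(7)=-271, f(8)=-289, f(9)=-543; answer -543
Stage 3: S2 = -543; d = 543; squarings mod 1739: 872^1=872, 872^2=441, 872^4=1452, 872^8=636, 872^16=1048, 872^32=995, 872^64=534, 872^128=1699, 872^256=1600, 872^512=192; 872^543 = 872^1 * 872^2 * 872^4 * 872^8 * 872^16 * 872^512 = 1639 (mod 1739); answer 1639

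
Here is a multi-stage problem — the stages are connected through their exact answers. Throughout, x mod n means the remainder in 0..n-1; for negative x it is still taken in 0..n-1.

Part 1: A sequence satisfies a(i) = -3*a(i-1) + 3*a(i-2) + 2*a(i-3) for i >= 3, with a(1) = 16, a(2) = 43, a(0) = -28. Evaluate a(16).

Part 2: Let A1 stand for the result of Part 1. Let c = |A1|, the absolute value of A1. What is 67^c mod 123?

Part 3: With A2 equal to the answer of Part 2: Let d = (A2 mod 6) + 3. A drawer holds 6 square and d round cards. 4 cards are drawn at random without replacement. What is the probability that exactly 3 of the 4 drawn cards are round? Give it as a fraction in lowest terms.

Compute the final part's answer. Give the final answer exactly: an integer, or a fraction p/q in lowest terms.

Part 1: a(3) = -3*(43) + 3*(16) + 2*(-28) = -137; iterating: a(3)=-137, a(4)=572, a(5)=-2041, a(6)=7565, a(7)=-27674, a(8)=101635, a(9)=-372797, a(10)=1367948, a(11)=-5018965, a(12)=18415145, a(13)=-67566434, a(14)=247906807, a(15)=-909589433, a(16)=3337355852; answer 3337355852
Part 2: A1 = 3337355852; c = 3337355852; squarings mod 123: 67^1=67, 67^2=61, 67^4=31, 67^8=100, 67^16=37, 67^32=16, 67^64=10, 67^128=100, 67^256=37, 67^512=16, 67^1024=10, 67^2048=100, 67^4096=37, 67^8192=16, 67^16384=10, 67^32768=100, 67^65536=37, 67^131072=16, 67^262144=10, 67^524288=100, 67^1048576=37, 67^2097152=16, 67^4194304=10, 67^8388608=100, 67^16777216=37, 67^33554432=16, 67^67108864=10, 67^134217728=100, 67^268435456=37, 67^536870912=16, 67^1073741824=10, 67^2147483648=100; 67^3337355852 = 67^4 * 67^8 * 67^64 * 67^512 * 67^262144 * 67^524288 * 67^2097152 * 67^4194304 * 67^8388608 * 67^33554432 * 67^67108864 * 67^1073741824 * 67^2147483648 = 25 (mod 123); answer 25
Part 3: A2 = 25; d = 4; total draws C(10,4) = 210; favorable C(4,3)*C(6,1) = 24; P = 4/35; answer 4/35

4/35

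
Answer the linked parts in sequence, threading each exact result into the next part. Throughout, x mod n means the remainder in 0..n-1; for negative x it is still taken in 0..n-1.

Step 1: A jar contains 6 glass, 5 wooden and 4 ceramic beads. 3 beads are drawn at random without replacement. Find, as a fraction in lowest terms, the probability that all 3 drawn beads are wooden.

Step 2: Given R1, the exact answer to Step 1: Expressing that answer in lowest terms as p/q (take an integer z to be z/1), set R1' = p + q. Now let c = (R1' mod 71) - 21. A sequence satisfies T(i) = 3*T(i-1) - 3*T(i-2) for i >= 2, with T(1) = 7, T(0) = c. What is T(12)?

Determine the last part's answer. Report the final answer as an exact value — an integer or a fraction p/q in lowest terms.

Step 1: total draws C(15,3) = 455; favorable C(5,3) = 10; P = 2/91; answer 2/91
Step 2: R1 = 2/91; threaded value p + q = 93; c = 1; T(2) = 3*(7) - 3*(1) = 18; iterating: T(2)=18, T(3)=33, T(4)=45, T(5)=36, T(6)=-27, T(7)=-189, T(8)=-486, T(9)=-891, T(10)=-1215, T(11)=-972, T(12)=729; answer 729

729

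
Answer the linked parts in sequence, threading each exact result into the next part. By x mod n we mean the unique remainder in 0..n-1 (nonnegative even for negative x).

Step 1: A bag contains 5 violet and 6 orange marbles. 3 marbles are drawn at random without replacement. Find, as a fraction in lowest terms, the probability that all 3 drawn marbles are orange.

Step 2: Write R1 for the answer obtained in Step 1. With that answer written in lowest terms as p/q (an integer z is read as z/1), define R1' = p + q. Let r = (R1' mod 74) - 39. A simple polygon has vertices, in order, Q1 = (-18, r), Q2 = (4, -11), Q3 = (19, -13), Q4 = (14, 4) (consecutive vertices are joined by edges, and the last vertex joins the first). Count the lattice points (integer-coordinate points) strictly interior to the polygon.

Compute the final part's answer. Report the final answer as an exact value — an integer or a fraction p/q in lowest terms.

Step 1: total draws C(11,3) = 165; favorable C(6,3) = 20; P = 4/33; answer 4/33
Step 2: R1 = 4/33; threaded value p + q = 37; r = -2; cross terms: (-18*-11 - 4*-2)=206, (4*-13 - 19*-11)=157, (19*4 - 14*-13)=258, (14*-2 - -18*4)=44; twice the area = |665| = 665; area = 665/2; boundary points = 1 + 1 + 1 + 2 = 5; strictly interior points = area - boundary/2 + 1 = 331; answer 331

331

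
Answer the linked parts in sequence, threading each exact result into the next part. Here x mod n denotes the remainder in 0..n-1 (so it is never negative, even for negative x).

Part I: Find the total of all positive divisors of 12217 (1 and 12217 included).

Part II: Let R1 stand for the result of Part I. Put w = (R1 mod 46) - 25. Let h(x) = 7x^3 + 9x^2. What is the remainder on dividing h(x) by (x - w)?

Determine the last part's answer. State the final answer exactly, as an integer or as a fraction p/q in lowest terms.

-103750

Part I: 12217 = 19 * 643; sigma = (1 + 19) * (1 + 643) = 20 * 644 = 12880; answer 12880
Part II: R1 = 12880; w = -25; remainder = value at the root: 7*(-25)^3 + 9*(-25)^2 = (-109375) + (5625) = -103750; answer -103750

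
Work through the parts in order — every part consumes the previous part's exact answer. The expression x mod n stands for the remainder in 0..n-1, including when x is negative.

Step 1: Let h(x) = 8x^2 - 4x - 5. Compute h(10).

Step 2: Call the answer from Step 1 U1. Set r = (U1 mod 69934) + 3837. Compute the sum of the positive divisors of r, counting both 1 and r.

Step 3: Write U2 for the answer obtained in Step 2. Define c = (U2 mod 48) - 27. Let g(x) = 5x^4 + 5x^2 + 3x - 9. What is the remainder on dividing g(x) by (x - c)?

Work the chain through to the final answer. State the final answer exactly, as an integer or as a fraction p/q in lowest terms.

Step 1: 8*(10)^2 - 4*(10)^1 - 5 = (800) + (-40) + (-5) = 755; answer 755
Step 2: U1 = 755; r = 4592; 4592 = 2^4 * 7 * 41; sigma = (1 + 2 + 4 + 8 + 16) * (1 + 7) * (1 + 41) = 31 * 8 * 42 = 10416; answer 10416
Step 3: U2 = 10416; c = -27; remainder = value at the root: 5*(-27)^4 + 5*(-27)^2 + 3*(-27)^1 - 9 = (2657205) + (3645) + (-81) + (-9) = 2660760; answer 2660760

2660760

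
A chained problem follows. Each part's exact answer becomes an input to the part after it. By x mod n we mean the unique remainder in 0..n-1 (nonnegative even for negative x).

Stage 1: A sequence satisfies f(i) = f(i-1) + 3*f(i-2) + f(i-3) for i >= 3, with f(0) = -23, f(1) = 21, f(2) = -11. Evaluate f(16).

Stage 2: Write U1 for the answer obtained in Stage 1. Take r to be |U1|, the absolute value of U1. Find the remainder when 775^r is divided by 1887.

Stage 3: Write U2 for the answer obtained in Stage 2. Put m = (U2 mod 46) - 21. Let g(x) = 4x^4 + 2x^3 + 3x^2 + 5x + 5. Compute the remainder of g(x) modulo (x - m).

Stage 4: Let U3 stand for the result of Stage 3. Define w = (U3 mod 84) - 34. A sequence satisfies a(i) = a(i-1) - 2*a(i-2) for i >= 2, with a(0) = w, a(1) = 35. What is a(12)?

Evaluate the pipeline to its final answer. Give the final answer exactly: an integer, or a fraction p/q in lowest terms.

Stage 1: f(3) = 1*(-11) + 3*(21) + 1*(-23) = 29; iterating: f(3)=29, f(4)=17, f(5)=93, f(6)=173, f(7)=469, f(8)=1081, f(9)=2661, f(10)=6373, f(11)=15437, f(12)=37217, f(13)=89901, f(14)=216989, f(15)=523909, f(16)=1264777; answer 1264777
Stage 2: U1 = 1264777; r = 1264777; squarings mod 1887: 775^1=775, 775^2=559, 775^4=1126, 775^8=1699, 775^16=1378, 775^32=562, 775^64=715, 775^128=1735, 775^256=460, 775^512=256, 775^1024=1378, 775^2048=562, 775^4096=715, 775^8192=1735, 775^16384=460, 775^32768=256, 775^65536=1378, 775^131072=562, 775^262144=715, 775^524288=1735, 775^1048576=460; 775^1264777 = 775^1 * 775^8 * 775^128 * 775^1024 * 775^2048 * 775^16384 * 775^65536 * 775^131072 * 775^1048576 = 313 (mod 1887); answer 313
Stage 3: U2 = 313; m = 16; remainder = value at the root: 4*(16)^4 + 2*(16)^3 + 3*(16)^2 + 5*(16)^1 + 5 = (262144) + (8192) + (768) + (80) + (5) = 271189; answer 271189
Stage 4: U3 = 271189; w = 3; a(2) = 1*(35) - 2*(3) = 29; iterating: a(2)=29, a(3)=-41, a(4)=-99, a(5)=-17, a(6)=181, a(7)=215, a(8)=-147, a(9)=-577, a(10)=-283, a(11)=871, a(12)=1437; answer 1437

1437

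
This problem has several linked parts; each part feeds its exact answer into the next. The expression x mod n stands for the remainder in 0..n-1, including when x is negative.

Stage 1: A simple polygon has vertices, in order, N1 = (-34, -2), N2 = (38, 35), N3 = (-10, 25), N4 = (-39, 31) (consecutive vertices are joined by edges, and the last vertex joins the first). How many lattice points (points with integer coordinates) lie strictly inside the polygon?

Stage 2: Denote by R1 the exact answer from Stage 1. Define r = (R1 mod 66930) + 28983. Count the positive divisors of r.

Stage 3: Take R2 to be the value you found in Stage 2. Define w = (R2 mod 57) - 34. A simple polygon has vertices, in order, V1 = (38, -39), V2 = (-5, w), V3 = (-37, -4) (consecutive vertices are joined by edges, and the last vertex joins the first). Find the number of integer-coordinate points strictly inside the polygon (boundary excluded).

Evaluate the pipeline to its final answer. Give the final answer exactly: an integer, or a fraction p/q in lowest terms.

262

Stage 1: cross terms: (-34*35 - 38*-2)=-1114, (38*25 - -10*35)=1300, (-10*31 - -39*25)=665, (-39*-2 - -34*31)=1132; twice the area = |1983| = 1983; area = 1983/2; boundary points = 1 + 2 + 1 + 1 = 5; strictly interior points = area - boundary/2 + 1 = 990; answer 990
Stage 2: R1 = 990; r = 29973; 29973 = 3 * 97 * 103; number of divisors = (1+1) * (1+1) * (1+1) = 8; answer 8
Stage 3: R2 = 8; w = -26; cross terms: (38*-26 - -5*-39)=-1183, (-5*-4 - -37*-26)=-942, (-37*-39 - 38*-4)=1595; twice the area = |-530| = 530; area = 265; boundary points = 1 + 2 + 5 = 8; strictly interior points = area - boundary/2 + 1 = 262; answer 262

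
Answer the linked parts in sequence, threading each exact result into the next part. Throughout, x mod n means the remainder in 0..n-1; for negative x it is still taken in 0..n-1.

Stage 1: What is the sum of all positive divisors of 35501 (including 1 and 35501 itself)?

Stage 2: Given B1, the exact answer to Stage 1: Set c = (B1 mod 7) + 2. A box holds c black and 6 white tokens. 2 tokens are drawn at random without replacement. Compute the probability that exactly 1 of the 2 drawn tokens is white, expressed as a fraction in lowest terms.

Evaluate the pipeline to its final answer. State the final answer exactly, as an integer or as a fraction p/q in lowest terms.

Stage 1: 35501 = 131 * 271; sigma = (1 + 131) * (1 + 271) = 132 * 272 = 35904; answer 35904
Stage 2: B1 = 35904; c = 3; total draws C(9,2) = 36; favorable C(6,1)*C(3,1) = 18; P = 1/2; answer 1/2

1/2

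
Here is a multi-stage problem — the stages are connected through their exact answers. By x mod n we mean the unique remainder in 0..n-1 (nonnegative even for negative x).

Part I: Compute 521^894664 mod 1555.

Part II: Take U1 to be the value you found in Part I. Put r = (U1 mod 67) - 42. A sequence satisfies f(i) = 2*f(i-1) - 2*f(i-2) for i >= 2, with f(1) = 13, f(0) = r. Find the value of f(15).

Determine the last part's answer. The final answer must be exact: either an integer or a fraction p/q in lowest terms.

-8320

Part I: squarings mod 1555: 521^1=521, 521^2=871, 521^4=1356, 521^8=726, 521^16=1486, 521^32=96, 521^64=1441, 521^128=556, 521^256=1246, 521^512=626, 521^1024=16, 521^2048=256, 521^4096=226, 521^8192=1316, 521^16384=1141, 521^32768=346, 521^65536=1536, 521^131072=361, 521^262144=1256, 521^524288=766; 521^894664 = 521^8 * 521^64 * 521^128 * 521^512 * 521^1024 * 521^8192 * 521^32768 * 521^65536 * 521^262144 * 521^524288 = 1356 (mod 1555); answer 1356
Part II: U1 = 1356; r = -26; f(2) = 2*(13) - 2*(-26) = 78; iterating: f(2)=78, f(3)=130, f(4)=104, f(5)=-52, f(6)=-312, f(7)=-520, f(8)=-416, f(9)=208, f(10)=1248, f(11)=2080, f(12)=1664, f(13)=-832, f(14)=-4992, f(15)=-8320; answer -8320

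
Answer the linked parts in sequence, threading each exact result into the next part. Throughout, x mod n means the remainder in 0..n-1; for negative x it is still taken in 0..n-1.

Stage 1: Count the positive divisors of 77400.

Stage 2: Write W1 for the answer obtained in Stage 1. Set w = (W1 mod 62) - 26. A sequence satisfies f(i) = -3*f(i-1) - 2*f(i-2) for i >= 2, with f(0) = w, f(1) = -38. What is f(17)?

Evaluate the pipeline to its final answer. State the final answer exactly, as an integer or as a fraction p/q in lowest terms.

-7077818

Stage 1: 77400 = 2^3 * 3^2 * 5^2 * 43; number of divisors = (3+1) * (2+1) * (2+1) * (1+1) = 72; answer 72
Stage 2: W1 = 72; w = -16; f(2) = -3*(-38) - 2*(-16) = 146; iterating: f(2)=146, f(3)=-362, f(4)=794, f(5)=-1658, f(6)=3386, f(7)=-6842, f(8)=13754, f(9)=-27578, f(10)=55226, f(11)=-110522, f(12)=221114, f(13)=-442298, f(14)=884666, f(15)=-1769402, f(16)=3538874, f(17)=-7077818; answer -7077818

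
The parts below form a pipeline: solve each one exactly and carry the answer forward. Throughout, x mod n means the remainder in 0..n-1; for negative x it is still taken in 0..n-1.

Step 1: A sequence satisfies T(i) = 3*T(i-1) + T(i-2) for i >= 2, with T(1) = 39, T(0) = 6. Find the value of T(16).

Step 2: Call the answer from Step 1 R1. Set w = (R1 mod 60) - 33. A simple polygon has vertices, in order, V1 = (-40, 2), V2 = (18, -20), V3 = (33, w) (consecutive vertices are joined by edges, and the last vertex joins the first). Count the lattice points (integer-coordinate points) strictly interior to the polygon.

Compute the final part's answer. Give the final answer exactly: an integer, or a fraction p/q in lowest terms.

Step 1: T(2) = 3*(39) + 1*(6) = 123; iterating: T(2)=123, T(3)=408, T(4)=1347, T(5)=4449, T(6)=14694, T(7)=48531, T(8)=160287, T(9)=529392, T(10)=1748463, T(11)=5774781, T(12)=19072806, T(13)=62993199, T(14)=208052403, T(15)=687150408, T(16)=2269503627; answer 2269503627
Step 2: R1 = 2269503627; w = -6; cross terms: (-40*-20 - 18*2)=764, (18*-6 - 33*-20)=552, (33*2 - -40*-6)=-174; twice the area = |1142| = 1142; area = 571; boundary points = 2 + 1 + 1 = 4; strictly interior points = area - boundary/2 + 1 = 570; answer 570

570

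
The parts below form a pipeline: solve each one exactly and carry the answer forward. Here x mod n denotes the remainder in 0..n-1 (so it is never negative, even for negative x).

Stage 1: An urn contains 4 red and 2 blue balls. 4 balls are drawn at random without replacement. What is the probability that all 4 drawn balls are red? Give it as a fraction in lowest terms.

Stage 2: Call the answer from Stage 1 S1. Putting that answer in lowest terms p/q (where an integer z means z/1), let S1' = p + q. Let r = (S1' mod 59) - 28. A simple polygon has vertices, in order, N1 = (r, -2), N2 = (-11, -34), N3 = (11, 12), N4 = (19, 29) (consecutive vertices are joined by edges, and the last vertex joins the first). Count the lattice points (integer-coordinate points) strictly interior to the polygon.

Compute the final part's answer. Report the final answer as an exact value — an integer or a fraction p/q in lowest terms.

Stage 1: total draws C(6,4) = 15; favorable C(4,4) = 1; P = 1/15; answer 1/15
Stage 2: S1 = 1/15; threaded value p + q = 16; r = -12; cross terms: (-12*-34 - -11*-2)=386, (-11*12 - 11*-34)=242, (11*29 - 19*12)=91, (19*-2 - -12*29)=310; twice the area = |1029| = 1029; area = 1029/2; boundary points = 1 + 2 + 1 + 31 = 35; strictly interior points = area - boundary/2 + 1 = 498; answer 498

498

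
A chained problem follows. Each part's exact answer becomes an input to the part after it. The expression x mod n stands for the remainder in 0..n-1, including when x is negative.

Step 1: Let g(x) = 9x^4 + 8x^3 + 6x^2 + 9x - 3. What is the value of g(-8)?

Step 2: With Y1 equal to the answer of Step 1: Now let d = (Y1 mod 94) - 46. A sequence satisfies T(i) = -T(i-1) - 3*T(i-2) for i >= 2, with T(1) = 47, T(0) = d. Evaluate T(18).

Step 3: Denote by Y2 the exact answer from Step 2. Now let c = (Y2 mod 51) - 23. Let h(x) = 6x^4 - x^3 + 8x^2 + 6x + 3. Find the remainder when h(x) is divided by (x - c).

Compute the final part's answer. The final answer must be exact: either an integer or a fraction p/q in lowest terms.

955323

Step 1: 9*(-8)^4 + 8*(-8)^3 + 6*(-8)^2 + 9*(-8)^1 - 3 = (36864) + (-4096) + (384) + (-72) + (-3) = 33077; answer 33077
Step 2: Y1 = 33077; d = 37; T(2) = -1*(47) - 3*(37) = -158; iterating: T(2)=-158, T(3)=17, T(4)=457, T(5)=-508, T(6)=-863, T(7)=2387, T(8)=202, T(9)=-7363, T(10)=6757, T(11)=15332, T(12)=-35603, T(13)=-10393, T(14)=117202, T(15)=-86023, T(16)=-265583, T(17)=523652, T(18)=273097; answer 273097
Step 3: Y2 = 273097; c = 20; remainder = value at the root: 6*(20)^4 - 1*(20)^3 + 8*(20)^2 + 6*(20)^1 + 3 = (960000) + (-8000) + (3200) + (120) + (3) = 955323; answer 955323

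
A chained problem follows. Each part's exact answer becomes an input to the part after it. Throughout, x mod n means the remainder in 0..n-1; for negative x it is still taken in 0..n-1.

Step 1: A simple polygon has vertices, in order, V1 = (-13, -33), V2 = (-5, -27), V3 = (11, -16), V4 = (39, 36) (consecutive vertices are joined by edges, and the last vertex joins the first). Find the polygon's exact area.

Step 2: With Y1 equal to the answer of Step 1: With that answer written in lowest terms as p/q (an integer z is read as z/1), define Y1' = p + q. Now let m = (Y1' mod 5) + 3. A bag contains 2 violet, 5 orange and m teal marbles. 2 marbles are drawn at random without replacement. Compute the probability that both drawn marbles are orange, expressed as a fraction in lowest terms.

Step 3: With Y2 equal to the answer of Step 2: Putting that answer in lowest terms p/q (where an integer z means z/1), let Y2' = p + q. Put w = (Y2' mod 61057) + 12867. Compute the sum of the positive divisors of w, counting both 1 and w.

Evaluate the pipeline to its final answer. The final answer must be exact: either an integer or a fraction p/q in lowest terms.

12912

Step 1: cross terms: (-13*-27 - -5*-33)=186, (-5*-16 - 11*-27)=377, (11*36 - 39*-16)=1020, (39*-33 - -13*36)=-819; twice the area = |764| = 764; area = 382; answer 382
Step 2: Y1 = 382; threaded value p + q = 383; m = 6; total draws C(13,2) = 78; favorable C(5,2) = 10; P = 5/39; answer 5/39
Step 3: Y2 = 5/39; threaded value p + q = 44; w = 12911; 12911 is prime, so its only divisors are 1 and 12911; sigma = 1 + 12911 = 12912; answer 12912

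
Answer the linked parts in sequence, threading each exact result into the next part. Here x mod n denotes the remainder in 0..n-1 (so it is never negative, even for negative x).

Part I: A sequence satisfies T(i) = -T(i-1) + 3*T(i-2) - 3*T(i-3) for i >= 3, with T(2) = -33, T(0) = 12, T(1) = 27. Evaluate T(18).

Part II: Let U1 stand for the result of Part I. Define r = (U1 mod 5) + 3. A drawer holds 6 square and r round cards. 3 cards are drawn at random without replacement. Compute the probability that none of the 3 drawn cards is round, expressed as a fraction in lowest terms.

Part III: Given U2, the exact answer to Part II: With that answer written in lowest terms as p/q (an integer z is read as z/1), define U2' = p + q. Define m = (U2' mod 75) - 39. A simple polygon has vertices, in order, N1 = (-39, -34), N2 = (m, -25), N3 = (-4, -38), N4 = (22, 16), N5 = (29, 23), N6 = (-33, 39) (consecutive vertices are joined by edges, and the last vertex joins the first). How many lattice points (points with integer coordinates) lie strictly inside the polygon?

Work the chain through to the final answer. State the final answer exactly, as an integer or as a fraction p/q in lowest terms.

3169

Part I: T(3) = -1*(-33) + 3*(27) - 3*(12) = 78; iterating: T(3)=78, T(4)=-258, T(5)=591, T(6)=-1599, T(7)=4146, T(8)=-10716, T(9)=27951, T(10)=-72537, T(11)=188538, T(12)=-490002, T(13)=1273227, T(14)=-3308847, T(15)=8598534, T(16)=-22344756, T(17)=58066899, T(18)=-150896769; answer -150896769
Part II: U1 = -150896769; r = 4; total draws C(10,3) = 120; favorable C(6,3) = 20; P = 1/6; answer 1/6
Part III: U2 = 1/6; threaded value p + q = 7; m = -32; cross terms: (-39*-25 - -32*-34)=-113, (-32*-38 - -4*-25)=1116, (-4*16 - 22*-38)=772, (22*23 - 29*16)=42, (29*39 - -33*23)=1890, (-33*-34 - -39*39)=2643; twice the area = |6350| = 6350; area = 3175; boundary points = 1 + 1 + 2 + 7 + 2 + 1 = 14; strictly interior points = area - boundary/2 + 1 = 3169; answer 3169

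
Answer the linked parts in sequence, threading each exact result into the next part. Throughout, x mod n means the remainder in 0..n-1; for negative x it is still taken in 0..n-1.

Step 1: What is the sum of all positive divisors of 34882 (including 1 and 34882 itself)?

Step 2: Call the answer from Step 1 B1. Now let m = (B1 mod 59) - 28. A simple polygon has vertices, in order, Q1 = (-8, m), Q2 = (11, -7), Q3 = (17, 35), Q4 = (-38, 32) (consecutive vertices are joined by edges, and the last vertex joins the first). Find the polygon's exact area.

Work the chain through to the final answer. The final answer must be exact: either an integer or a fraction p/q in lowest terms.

1149

Step 1: 34882 = 2 * 107 * 163; sigma = (1 + 2) * (1 + 107) * (1 + 163) = 3 * 108 * 164 = 53136; answer 53136
Step 2: B1 = 53136; m = 8; cross terms: (-8*-7 - 11*8)=-32, (11*35 - 17*-7)=504, (17*32 - -38*35)=1874, (-38*8 - -8*32)=-48; twice the area = |2298| = 2298; area = 1149; answer 1149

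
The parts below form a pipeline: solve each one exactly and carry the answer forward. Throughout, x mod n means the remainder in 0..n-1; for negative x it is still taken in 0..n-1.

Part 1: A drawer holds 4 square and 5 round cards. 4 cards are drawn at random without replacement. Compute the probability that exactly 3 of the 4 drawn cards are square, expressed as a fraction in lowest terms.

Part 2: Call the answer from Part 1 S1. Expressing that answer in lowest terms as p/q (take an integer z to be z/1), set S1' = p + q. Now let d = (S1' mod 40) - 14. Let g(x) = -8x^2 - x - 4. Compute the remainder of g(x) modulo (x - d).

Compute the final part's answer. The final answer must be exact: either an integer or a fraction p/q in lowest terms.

Part 1: total draws C(9,4) = 126; favorable C(4,3)*C(5,1) = 20; P = 10/63; answer 10/63
Part 2: S1 = 10/63; threaded value p + q = 73; d = 19; remainder = value at the root: -8*(19)^2 - 1*(19)^1 - 4 = (-2888) + (-19) + (-4) = -2911; answer -2911

-2911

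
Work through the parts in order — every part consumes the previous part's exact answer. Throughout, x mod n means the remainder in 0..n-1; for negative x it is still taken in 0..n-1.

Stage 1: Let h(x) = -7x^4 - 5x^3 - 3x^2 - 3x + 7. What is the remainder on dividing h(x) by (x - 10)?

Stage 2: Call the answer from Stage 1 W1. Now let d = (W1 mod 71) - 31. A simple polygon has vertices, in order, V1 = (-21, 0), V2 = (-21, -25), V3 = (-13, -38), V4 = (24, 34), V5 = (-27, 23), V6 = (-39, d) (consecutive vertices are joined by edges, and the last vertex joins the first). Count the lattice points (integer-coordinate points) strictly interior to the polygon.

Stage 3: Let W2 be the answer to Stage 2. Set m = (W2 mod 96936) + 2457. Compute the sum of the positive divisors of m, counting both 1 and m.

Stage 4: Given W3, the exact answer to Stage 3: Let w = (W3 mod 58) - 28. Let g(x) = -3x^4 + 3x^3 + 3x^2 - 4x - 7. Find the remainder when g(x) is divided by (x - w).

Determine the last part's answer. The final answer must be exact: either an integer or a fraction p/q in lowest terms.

Stage 1: remainder = value at the root: -7*(10)^4 - 5*(10)^3 - 3*(10)^2 - 3*(10)^1 + 7 = (-70000) + (-5000) + (-300) + (-30) + (7) = -75323; answer -75323
Stage 2: W1 = -75323; d = -23; cross terms: (-21*-25 - -21*0)=525, (-21*-38 - -13*-25)=473, (-13*34 - 24*-38)=470, (24*23 - -27*34)=1470, (-27*-23 - -39*23)=1518, (-39*0 - -21*-23)=-483; twice the area = |3973| = 3973; area = 3973/2; boundary points = 25 + 1 + 1 + 1 + 2 + 1 = 31; strictly interior points = area - boundary/2 + 1 = 1972; answer 1972
Stage 3: W2 = 1972; m = 4429; 4429 = 43 * 103; sigma = (1 + 43) * (1 + 103) = 44 * 104 = 4576; answer 4576
Stage 4: W3 = 4576; w = 24; remainder = value at the root: -3*(24)^4 + 3*(24)^3 + 3*(24)^2 - 4*(24)^1 - 7 = (-995328) + (41472) + (1728) + (-96) + (-7) = -952231; answer -952231

-952231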